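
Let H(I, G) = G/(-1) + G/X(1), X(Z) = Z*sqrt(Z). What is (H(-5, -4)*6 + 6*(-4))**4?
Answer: 331776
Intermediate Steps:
X(Z) = Z**(3/2)
H(I, G) = 0 (H(I, G) = G/(-1) + G/(1**(3/2)) = G*(-1) + G/1 = -G + G*1 = -G + G = 0)
(H(-5, -4)*6 + 6*(-4))**4 = (0*6 + 6*(-4))**4 = (0 - 24)**4 = (-24)**4 = 331776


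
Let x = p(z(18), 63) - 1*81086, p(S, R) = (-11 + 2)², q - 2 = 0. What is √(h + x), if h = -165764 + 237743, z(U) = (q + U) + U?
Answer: I*√9026 ≈ 95.005*I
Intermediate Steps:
q = 2 (q = 2 + 0 = 2)
z(U) = 2 + 2*U (z(U) = (2 + U) + U = 2 + 2*U)
p(S, R) = 81 (p(S, R) = (-9)² = 81)
x = -81005 (x = 81 - 1*81086 = 81 - 81086 = -81005)
h = 71979
√(h + x) = √(71979 - 81005) = √(-9026) = I*√9026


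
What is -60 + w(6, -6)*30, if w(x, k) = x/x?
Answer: -30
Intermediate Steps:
w(x, k) = 1
-60 + w(6, -6)*30 = -60 + 1*30 = -60 + 30 = -30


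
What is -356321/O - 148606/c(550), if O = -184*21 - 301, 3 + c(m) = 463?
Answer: -6500519/27370 ≈ -237.51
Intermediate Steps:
c(m) = 460 (c(m) = -3 + 463 = 460)
O = -4165 (O = -3864 - 301 = -4165)
-356321/O - 148606/c(550) = -356321/(-4165) - 148606/460 = -356321*(-1/4165) - 148606*1/460 = 50903/595 - 74303/230 = -6500519/27370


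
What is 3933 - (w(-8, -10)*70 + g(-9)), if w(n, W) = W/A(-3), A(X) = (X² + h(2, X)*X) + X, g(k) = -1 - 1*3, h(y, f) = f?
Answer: 11951/3 ≈ 3983.7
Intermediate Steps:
g(k) = -4 (g(k) = -1 - 3 = -4)
A(X) = X + 2*X² (A(X) = (X² + X*X) + X = (X² + X²) + X = 2*X² + X = X + 2*X²)
w(n, W) = W/15 (w(n, W) = W/((-3*(1 + 2*(-3)))) = W/((-3*(1 - 6))) = W/((-3*(-5))) = W/15)
3933 - (w(-8, -10)*70 + g(-9)) = 3933 - (((1/15)*(-10))*70 - 4) = 3933 - (-⅔*70 - 4) = 3933 - (-140/3 - 4) = 3933 - 1*(-152/3) = 3933 + 152/3 = 11951/3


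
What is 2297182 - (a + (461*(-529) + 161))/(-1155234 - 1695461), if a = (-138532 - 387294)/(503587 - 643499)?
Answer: 91622282597020101/39884643884 ≈ 2.2972e+6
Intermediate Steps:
a = 262913/69956 (a = -525826/(-139912) = -525826*(-1/139912) = 262913/69956 ≈ 3.7583)
2297182 - (a + (461*(-529) + 161))/(-1155234 - 1695461) = 2297182 - (262913/69956 + (461*(-529) + 161))/(-1155234 - 1695461) = 2297182 - (262913/69956 + (-243869 + 161))/(-2850695) = 2297182 - (262913/69956 - 243708)*(-1)/2850695 = 2297182 - (-17048573935)*(-1)/(69956*2850695) = 2297182 - 1*3409714787/39884643884 = 2297182 - 3409714787/39884643884 = 91622282597020101/39884643884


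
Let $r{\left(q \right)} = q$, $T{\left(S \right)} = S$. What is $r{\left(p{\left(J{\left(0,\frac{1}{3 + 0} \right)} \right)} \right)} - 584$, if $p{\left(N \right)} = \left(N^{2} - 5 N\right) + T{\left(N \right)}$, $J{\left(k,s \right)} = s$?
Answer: $- \frac{5267}{9} \approx -585.22$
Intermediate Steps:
$p{\left(N \right)} = N^{2} - 4 N$ ($p{\left(N \right)} = \left(N^{2} - 5 N\right) + N = N^{2} - 4 N$)
$r{\left(p{\left(J{\left(0,\frac{1}{3 + 0} \right)} \right)} \right)} - 584 = \frac{-4 + \frac{1}{3 + 0}}{3 + 0} - 584 = \frac{-4 + \frac{1}{3}}{3} - 584 = \frac{1}{3} \left(- \frac{11}{3}\right) - 584 = - \frac{11}{9} - 584 = - \frac{5267}{9}$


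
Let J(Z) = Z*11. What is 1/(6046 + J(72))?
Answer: 1/6838 ≈ 0.00014624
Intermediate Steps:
J(Z) = 11*Z
1/(6046 + J(72)) = 1/(6046 + 11*72) = 1/(6046 + 792) = 1/6838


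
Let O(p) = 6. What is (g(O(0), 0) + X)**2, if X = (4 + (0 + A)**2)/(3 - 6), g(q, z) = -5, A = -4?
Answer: 1225/9 ≈ 136.11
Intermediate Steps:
X = -20/3 (X = (4 + (0 - 4)**2)/(3 - 6) = (4 + (-4)**2)/(-3) = (4 + 16)*(-1/3) = 20*(-1/3) = -20/3 ≈ -6.6667)
(g(O(0), 0) + X)**2 = (-5 - 20/3)**2 = (-35/3)**2 = 1225/9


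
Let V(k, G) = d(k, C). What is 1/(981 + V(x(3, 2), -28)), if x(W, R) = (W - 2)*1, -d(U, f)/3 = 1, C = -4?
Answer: 1/978 ≈ 0.0010225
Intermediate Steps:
d(U, f) = -3 (d(U, f) = -3*1 = -3)
x(W, R) = -2 + W (x(W, R) = (-2 + W)*1 = -2 + W)
V(k, G) = -3
1/(981 + V(x(3, 2), -28)) = 1/(981 - 3) = 1/978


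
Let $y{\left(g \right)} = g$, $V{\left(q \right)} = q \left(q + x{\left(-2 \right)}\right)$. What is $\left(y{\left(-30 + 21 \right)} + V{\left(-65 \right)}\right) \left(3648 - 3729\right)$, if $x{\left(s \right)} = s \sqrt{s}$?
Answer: $-341496 - 10530 i \sqrt{2} \approx -3.415 \cdot 10^{5} - 14892.0 i$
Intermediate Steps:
$x{\left(s \right)} = s^{\frac{3}{2}}$
$V{\left(q \right)} = q \left(q - 2 i \sqrt{2}\right)$ ($V{\left(q \right)} = q \left(q + \left(-2\right)^{\frac{3}{2}}\right) = q \left(q - 2 i \sqrt{2}\right)$)
$\left(y{\left(-30 + 21 \right)} + V{\left(-65 \right)}\right) \left(3648 - 3729\right) = \left(\left(-30 + 21\right) - 65 \left(-65 - 2 i \sqrt{2}\right)\right) \left(3648 - 3729\right) = \left(-9 + \left(4225 + 130 i \sqrt{2}\right)\right) \left(-81\right) = \left(4216 + 130 i \sqrt{2}\right) \left(-81\right) = -341496 - 10530 i \sqrt{2}$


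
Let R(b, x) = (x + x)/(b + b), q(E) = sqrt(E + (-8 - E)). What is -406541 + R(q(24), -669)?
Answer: -406541 + 669*I*sqrt(2)/4 ≈ -4.0654e+5 + 236.53*I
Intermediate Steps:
q(E) = 2*I*sqrt(2) (q(E) = sqrt(-8) = 2*I*sqrt(2))
R(b, x) = x/b (R(b, x) = (2*x)/((2*b)) = (2*x)*(1/(2*b)) = x/b)
-406541 + R(q(24), -669) = -406541 - 669*(-I*sqrt(2)/4) = -406541 - (-669)*I*sqrt(2)/4 = -406541 + 669*I*sqrt(2)/4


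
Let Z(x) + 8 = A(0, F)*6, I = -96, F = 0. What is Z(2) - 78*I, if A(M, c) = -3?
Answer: 7462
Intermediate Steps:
Z(x) = -26 (Z(x) = -8 - 3*6 = -8 - 18 = -26)
Z(2) - 78*I = -26 - 78*(-96) = -26 + 7488 = 7462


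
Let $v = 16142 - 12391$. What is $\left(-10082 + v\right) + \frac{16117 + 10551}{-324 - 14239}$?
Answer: $- \frac{92225021}{14563} \approx -6332.8$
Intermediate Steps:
$v = 3751$
$\left(-10082 + v\right) + \frac{16117 + 10551}{-324 - 14239} = \left(-10082 + 3751\right) + \frac{16117 + 10551}{-324 - 14239} = -6331 + \frac{26668}{-14563} = -6331 + 26668 \left(- \frac{1}{14563}\right) = -6331 - \frac{26668}{14563} = - \frac{92225021}{14563}$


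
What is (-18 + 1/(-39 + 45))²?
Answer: 11449/36 ≈ 318.03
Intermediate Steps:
(-18 + 1/(-39 + 45))² = (-18 + 1/6)² = (-18 + ⅙)² = (-107/6)² = 11449/36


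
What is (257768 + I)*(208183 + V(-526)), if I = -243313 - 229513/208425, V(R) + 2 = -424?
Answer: 625879152707534/208425 ≈ 3.0029e+9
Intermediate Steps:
V(R) = -426 (V(R) = -2 - 424 = -426)
I = -50712741538/208425 (I = -243313 - 229513/208425 = -50712741538/208425 ≈ -2.4331e+5)
(257768 + I)*(208183 + V(-526)) = (257768 - 50712741538/208425)*(208183 - 426) = (3012553862/208425)*207757 = 625879152707534/208425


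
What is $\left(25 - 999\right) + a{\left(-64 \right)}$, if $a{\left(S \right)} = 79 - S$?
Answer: $-831$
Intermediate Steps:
$\left(25 - 999\right) + a{\left(-64 \right)} = \left(25 - 999\right) + \left(79 - -64\right) = \left(25 - 999\right) + \left(79 + 64\right) = -974 + 143 = -831$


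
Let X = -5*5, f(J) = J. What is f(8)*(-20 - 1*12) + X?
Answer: -281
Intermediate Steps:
X = -25
f(8)*(-20 - 1*12) + X = 8*(-20 - 1*12) - 25 = 8*(-20 - 12) - 25 = 8*(-32) - 25 = -256 - 25 = -281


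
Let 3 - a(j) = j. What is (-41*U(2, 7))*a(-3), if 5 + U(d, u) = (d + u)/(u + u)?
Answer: 7503/7 ≈ 1071.9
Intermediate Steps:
a(j) = 3 - j
U(d, u) = -5 + (d + u)/(2*u) (U(d, u) = -5 + (d + u)/(u + u) = -5 + (d + u)/((2*u)) = -5 + (d + u)*(1/(2*u)) = -5 + (d + u)/(2*u))
(-41*U(2, 7))*a(-3) = (-41*(2 - 9*7)/(2*7))*(3 - 1*(-3)) = (-41*(2 - 63)/(2*7))*(3 + 3) = -41*(-61)/(2*7)*6 = -41*(-61/14)*6 = (2501/14)*6 = 7503/7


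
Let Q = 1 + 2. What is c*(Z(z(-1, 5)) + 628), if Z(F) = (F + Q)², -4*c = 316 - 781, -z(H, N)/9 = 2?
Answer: 396645/4 ≈ 99161.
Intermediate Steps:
z(H, N) = -18 (z(H, N) = -9*2 = -18)
Q = 3
c = 465/4 (c = -(316 - 781)/4 = -¼*(-465) = 465/4 ≈ 116.25)
Z(F) = (3 + F)² (Z(F) = (F + 3)² = (3 + F)²)
c*(Z(z(-1, 5)) + 628) = 465*((3 - 18)² + 628)/4 = 465*((-15)² + 628)/4 = 465*(225 + 628)/4 = (465/4)*853 = 396645/4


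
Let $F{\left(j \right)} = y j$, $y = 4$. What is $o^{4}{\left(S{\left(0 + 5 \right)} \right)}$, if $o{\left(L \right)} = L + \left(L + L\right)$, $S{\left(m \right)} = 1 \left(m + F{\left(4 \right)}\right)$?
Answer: $15752961$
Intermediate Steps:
$F{\left(j \right)} = 4 j$
$S{\left(m \right)} = 16 + m$ ($S{\left(m \right)} = 1 \left(m + 4 \cdot 4\right) = 1 \left(m + 16\right) = 1 \left(16 + m\right) = 16 + m$)
$o{\left(L \right)} = 3 L$ ($o{\left(L \right)} = L + 2 L = 3 L$)
$o^{4}{\left(S{\left(0 + 5 \right)} \right)} = \left(3 \left(16 + \left(0 + 5\right)\right)\right)^{4} = \left(3 \left(16 + 5\right)\right)^{4} = \left(3 \cdot 21\right)^{4} = 63^{4} = 15752961$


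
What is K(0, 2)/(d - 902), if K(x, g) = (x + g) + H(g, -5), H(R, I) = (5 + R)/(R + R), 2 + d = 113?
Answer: -15/3164 ≈ -0.0047408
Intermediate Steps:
d = 111 (d = -2 + 113 = 111)
H(R, I) = (5 + R)/(2*R) (H(R, I) = (5 + R)/((2*R)) = (5 + R)*(1/(2*R)) = (5 + R)/(2*R))
K(x, g) = g + x + (5 + g)/(2*g) (K(x, g) = (x + g) + (5 + g)/(2*g) = (g + x) + (5 + g)/(2*g) = g + x + (5 + g)/(2*g))
K(0, 2)/(d - 902) = (1/2 + 2 + 0 + (5/2)/2)/(111 - 902) = (1/2 + 2 + 0 + (5/2)*(1/2))/(-791) = (1/2 + 2 + 0 + 5/4)*(-1/791) = (15/4)*(-1/791) = -15/3164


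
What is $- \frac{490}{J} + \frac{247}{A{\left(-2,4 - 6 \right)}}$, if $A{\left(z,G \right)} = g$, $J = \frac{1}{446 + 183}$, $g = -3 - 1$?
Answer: $- \frac{1233087}{4} \approx -3.0827 \cdot 10^{5}$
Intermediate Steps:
$g = -4$
$J = \frac{1}{629} \approx 0.0015898$
$A{\left(z,G \right)} = -4$
$- \frac{490}{J} + \frac{247}{A{\left(-2,4 - 6 \right)}} = - 490 \frac{1}{\frac{1}{629}} + \frac{247}{-4} = \left(-490\right) 629 + 247 \left(- \frac{1}{4}\right) = -308210 - \frac{247}{4} = - \frac{1233087}{4}$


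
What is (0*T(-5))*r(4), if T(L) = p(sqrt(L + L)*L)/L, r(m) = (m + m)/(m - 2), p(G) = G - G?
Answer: 0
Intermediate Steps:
p(G) = 0
r(m) = 2*m/(-2 + m) (r(m) = (2*m)/(-2 + m) = 2*m/(-2 + m))
T(L) = 0 (T(L) = 0/L = 0)
(0*T(-5))*r(4) = (0*0)*(2*4/(-2 + 4)) = 0*(2*4/2) = 0*(2*4*(1/2)) = 0*4 = 0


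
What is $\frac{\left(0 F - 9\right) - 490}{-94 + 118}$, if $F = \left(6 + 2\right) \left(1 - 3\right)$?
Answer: $- \frac{499}{24} \approx -20.792$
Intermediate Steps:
$F = -16$ ($F = 8 \left(1 - 3\right) = 8 \left(-2\right) = -16$)
$\frac{\left(0 F - 9\right) - 490}{-94 + 118} = \frac{\left(0 \left(-16\right) - 9\right) - 490}{-94 + 118} = \frac{\left(0 - 9\right) - 490}{24} = \left(-9 - 490\right) \frac{1}{24} = \left(-499\right) \frac{1}{24} = - \frac{499}{24}$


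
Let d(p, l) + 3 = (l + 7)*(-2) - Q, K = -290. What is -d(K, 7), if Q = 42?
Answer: 73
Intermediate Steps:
d(p, l) = -59 - 2*l (d(p, l) = -3 + ((l + 7)*(-2) - 1*42) = -3 + ((7 + l)*(-2) - 42) = -3 + ((-14 - 2*l) - 42) = -3 + (-56 - 2*l) = -59 - 2*l)
-d(K, 7) = -(-59 - 2*7) = -(-59 - 14) = -1*(-73) = 73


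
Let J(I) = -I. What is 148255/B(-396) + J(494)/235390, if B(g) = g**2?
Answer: 17410138673/18456459120 ≈ 0.94331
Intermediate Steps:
148255/B(-396) + J(494)/235390 = 148255/((-396)**2) - 1*494/235390 = 148255/156816 - 494*1/235390 = 148255*(1/156816) - 247/117695 = 148255/156816 - 247/117695 = 17410138673/18456459120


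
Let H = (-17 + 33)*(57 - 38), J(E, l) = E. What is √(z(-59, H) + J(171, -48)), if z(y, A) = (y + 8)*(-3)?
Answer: 18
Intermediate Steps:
H = 304 (H = 16*19 = 304)
z(y, A) = -24 - 3*y (z(y, A) = (8 + y)*(-3) = -24 - 3*y)
√(z(-59, H) + J(171, -48)) = √((-24 - 3*(-59)) + 171) = √((-24 + 177) + 171) = √(153 + 171) = √324 = 18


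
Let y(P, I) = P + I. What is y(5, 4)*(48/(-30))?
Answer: -72/5 ≈ -14.400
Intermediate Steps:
y(P, I) = I + P
y(5, 4)*(48/(-30)) = (4 + 5)*(48/(-30)) = 9*(48*(-1/30)) = 9*(-8/5) = -72/5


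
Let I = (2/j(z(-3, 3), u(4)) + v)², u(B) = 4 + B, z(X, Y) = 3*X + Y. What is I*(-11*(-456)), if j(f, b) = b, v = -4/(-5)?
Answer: 276507/50 ≈ 5530.1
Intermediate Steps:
v = ⅘ (v = -4*(-⅕) = ⅘ ≈ 0.80000)
z(X, Y) = Y + 3*X
I = 441/400 (I = (2/(4 + 4) + ⅘)² = (2/8 + ⅘)² = (2*(⅛) + ⅘)² = (¼ + ⅘)² = (21/20)² = 441/400 ≈ 1.1025)
I*(-11*(-456)) = 441*(-11*(-456))/400 = (441/400)*5016 = 276507/50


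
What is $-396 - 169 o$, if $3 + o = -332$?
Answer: $56219$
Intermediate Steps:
$o = -335$ ($o = -3 - 332 = -335$)
$-396 - 169 o = -396 - -56615 = -396 + 56615 = 56219$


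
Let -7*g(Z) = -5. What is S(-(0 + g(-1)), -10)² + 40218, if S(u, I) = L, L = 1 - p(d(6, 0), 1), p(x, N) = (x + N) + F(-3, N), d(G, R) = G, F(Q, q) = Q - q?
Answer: 40222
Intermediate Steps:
g(Z) = 5/7 (g(Z) = -⅐*(-5) = 5/7)
p(x, N) = -3 + x (p(x, N) = (x + N) + (-3 - N) = (N + x) + (-3 - N) = -3 + x)
L = -2 (L = 1 - (-3 + 6) = 1 - 1*3 = 1 - 3 = -2)
S(u, I) = -2
S(-(0 + g(-1)), -10)² + 40218 = (-2)² + 40218 = 4 + 40218 = 40222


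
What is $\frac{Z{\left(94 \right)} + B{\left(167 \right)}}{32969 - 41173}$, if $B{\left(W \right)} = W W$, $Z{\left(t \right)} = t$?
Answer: $- \frac{27983}{8204} \approx -3.4109$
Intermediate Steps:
$B{\left(W \right)} = W^{2}$
$\frac{Z{\left(94 \right)} + B{\left(167 \right)}}{32969 - 41173} = \frac{94 + 167^{2}}{32969 - 41173} = \frac{94 + 27889}{-8204} = 27983 \left(- \frac{1}{8204}\right) = - \frac{27983}{8204}$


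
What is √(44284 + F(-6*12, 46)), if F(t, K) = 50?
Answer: 3*√4926 ≈ 210.56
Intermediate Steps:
√(44284 + F(-6*12, 46)) = √(44284 + 50) = √44334 = 3*√4926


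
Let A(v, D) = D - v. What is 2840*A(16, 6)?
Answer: -28400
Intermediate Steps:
2840*A(16, 6) = 2840*(6 - 1*16) = 2840*(6 - 16) = 2840*(-10) = -28400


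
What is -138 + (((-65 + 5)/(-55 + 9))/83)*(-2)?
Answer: -263502/1909 ≈ -138.03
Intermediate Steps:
-138 + (((-65 + 5)/(-55 + 9))/83)*(-2) = -138 + (-60/(-46)*(1/83))*(-2) = -138 + (-60*(-1/46)*(1/83))*(-2) = -138 + ((30/23)*(1/83))*(-2) = -138 + (30/1909)*(-2) = -138 - 60/1909 = -263502/1909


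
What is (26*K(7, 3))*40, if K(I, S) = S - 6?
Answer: -3120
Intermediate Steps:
K(I, S) = -6 + S
(26*K(7, 3))*40 = (26*(-6 + 3))*40 = (26*(-3))*40 = -78*40 = -3120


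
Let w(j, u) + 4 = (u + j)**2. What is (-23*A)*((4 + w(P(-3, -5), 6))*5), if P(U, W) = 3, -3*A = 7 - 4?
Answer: 9315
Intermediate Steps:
A = -1 (A = -(7 - 4)/3 = -1/3*3 = -1)
w(j, u) = -4 + (j + u)**2 (w(j, u) = -4 + (u + j)**2 = -4 + (j + u)**2)
(-23*A)*((4 + w(P(-3, -5), 6))*5) = (-23*(-1))*((4 + (-4 + (3 + 6)**2))*5) = 23*((4 + (-4 + 9**2))*5) = 23*((4 + (-4 + 81))*5) = 23*((4 + 77)*5) = 23*(81*5) = 23*405 = 9315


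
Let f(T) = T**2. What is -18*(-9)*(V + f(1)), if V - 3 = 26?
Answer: 4860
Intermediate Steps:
V = 29 (V = 3 + 26 = 29)
-18*(-9)*(V + f(1)) = -18*(-9)*(29 + 1**2) = -(-162)*(29 + 1) = -(-162)*30 = -1*(-4860) = 4860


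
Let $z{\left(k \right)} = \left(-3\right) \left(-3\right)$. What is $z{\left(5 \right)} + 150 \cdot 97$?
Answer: $14559$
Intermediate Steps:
$z{\left(k \right)} = 9$
$z{\left(5 \right)} + 150 \cdot 97 = 9 + 150 \cdot 97 = 9 + 14550 = 14559$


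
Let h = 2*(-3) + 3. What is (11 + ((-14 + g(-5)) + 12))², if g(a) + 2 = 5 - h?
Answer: 225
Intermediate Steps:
h = -3 (h = -6 + 3 = -3)
g(a) = 6 (g(a) = -2 + (5 - 1*(-3)) = -2 + (5 + 3) = -2 + 8 = 6)
(11 + ((-14 + g(-5)) + 12))² = (11 + ((-14 + 6) + 12))² = (11 + (-8 + 12))² = (11 + 4)² = 15² = 225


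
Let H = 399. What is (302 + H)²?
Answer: 491401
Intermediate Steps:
(302 + H)² = (302 + 399)² = 701² = 491401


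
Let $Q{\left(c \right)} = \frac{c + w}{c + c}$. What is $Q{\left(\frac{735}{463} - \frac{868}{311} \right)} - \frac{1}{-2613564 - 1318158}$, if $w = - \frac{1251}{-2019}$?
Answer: $\frac{111238648330933}{458557629360894} \approx 0.24258$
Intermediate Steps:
$w = \frac{417}{673}$ ($w = \left(-1251\right) \left(- \frac{1}{2019}\right) = \frac{417}{673} \approx 0.61961$)
$Q{\left(c \right)} = \frac{\frac{417}{673} + c}{2 c}$ ($Q{\left(c \right)} = \frac{c + \frac{417}{673}}{c + c} = \frac{\frac{417}{673} + c}{2 c}$)
$Q{\left(\frac{735}{463} - \frac{868}{311} \right)} - \frac{1}{-2613564 - 1318158} = \frac{417 + 673 \left(\frac{735}{463} - \frac{868}{311}\right)}{1346 \left(\frac{735}{463} - \frac{868}{311}\right)} - \frac{1}{-2613564 - 1318158} = \frac{417 + 673 \left(735 \cdot \frac{1}{463} - \frac{868}{311}\right)}{1346 \left(735 \cdot \frac{1}{463} - \frac{868}{311}\right)} - \frac{1}{-3931722} = \frac{417 + 673 \left(\frac{735}{463} - \frac{868}{311}\right)}{1346 \left(\frac{735}{463} - \frac{868}{311}\right)} - - \frac{1}{3931722} = \frac{417 + 673 \left(- \frac{173299}{143993}\right)}{1346 \left(- \frac{173299}{143993}\right)} + \frac{1}{3931722} = \frac{1}{1346} \left(- \frac{143993}{173299}\right) \left(417 - \frac{116630227}{143993}\right) + \frac{1}{3931722} = \frac{1}{1346} \left(- \frac{143993}{173299}\right) \left(- \frac{56585146}{143993}\right) + \frac{1}{3931722} = \frac{28292573}{116630227} + \frac{1}{3931722} = \frac{111238648330933}{458557629360894}$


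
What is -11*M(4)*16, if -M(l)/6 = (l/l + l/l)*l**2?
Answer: 33792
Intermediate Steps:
M(l) = -12*l**2 (M(l) = -6*(l/l + l/l)*l**2 = -6*(1 + 1)*l**2 = -12*l**2)
-11*M(4)*16 = -(-132)*4**2*16 = -(-132)*16*16 = -11*(-192)*16 = 2112*16 = 33792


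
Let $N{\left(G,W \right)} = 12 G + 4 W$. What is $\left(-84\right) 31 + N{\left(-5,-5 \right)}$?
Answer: $-2684$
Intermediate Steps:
$N{\left(G,W \right)} = 4 W + 12 G$
$\left(-84\right) 31 + N{\left(-5,-5 \right)} = \left(-84\right) 31 + \left(4 \left(-5\right) + 12 \left(-5\right)\right) = -2604 - 80 = -2684$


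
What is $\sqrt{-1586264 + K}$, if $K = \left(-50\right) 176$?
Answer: $2 i \sqrt{398766} \approx 1263.0 i$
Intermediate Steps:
$K = -8800$
$\sqrt{-1586264 + K} = \sqrt{-1586264 - 8800} = \sqrt{-1595064} = 2 i \sqrt{398766}$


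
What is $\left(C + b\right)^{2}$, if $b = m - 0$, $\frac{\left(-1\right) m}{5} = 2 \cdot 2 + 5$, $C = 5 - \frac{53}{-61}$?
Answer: $\frac{5697769}{3721} \approx 1531.2$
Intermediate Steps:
$C = \frac{358}{61}$ ($C = 5 - 53 \left(- \frac{1}{61}\right) = 5 - - \frac{53}{61} = 5 + \frac{53}{61} = \frac{358}{61} \approx 5.8689$)
$m = -45$ ($m = - 5 \left(2 \cdot 2 + 5\right) = - 5 \left(4 + 5\right) = \left(-5\right) 9 = -45$)
$b = -45$ ($b = -45 - 0 = -45 + \left(5 - 5\right) = -45 + 0 = -45$)
$\left(C + b\right)^{2} = \left(\frac{358}{61} - 45\right)^{2} = \left(- \frac{2387}{61}\right)^{2} = \frac{5697769}{3721}$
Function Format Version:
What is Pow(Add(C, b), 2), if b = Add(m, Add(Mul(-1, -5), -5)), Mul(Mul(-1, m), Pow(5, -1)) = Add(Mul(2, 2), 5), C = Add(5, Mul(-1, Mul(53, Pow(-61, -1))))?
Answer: Rational(5697769, 3721) ≈ 1531.2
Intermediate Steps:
C = Rational(358, 61) (C = Add(5, Mul(-1, Mul(53, Rational(-1, 61)))) = Add(5, Mul(-1, Rational(-53, 61))) = Add(5, Rational(53, 61)) = Rational(358, 61) ≈ 5.8689)
m = -45 (m = Mul(-5, Add(Mul(2, 2), 5)) = Mul(-5, Add(4, 5)) = Mul(-5, 9) = -45)
b = -45 (b = Add(-45, Add(Mul(-1, -5), -5)) = Add(-45, Add(5, -5)) = Add(-45, 0) = -45)
Pow(Add(C, b), 2) = Pow(Add(Rational(358, 61), -45), 2) = Pow(Rational(-2387, 61), 2) = Rational(5697769, 3721)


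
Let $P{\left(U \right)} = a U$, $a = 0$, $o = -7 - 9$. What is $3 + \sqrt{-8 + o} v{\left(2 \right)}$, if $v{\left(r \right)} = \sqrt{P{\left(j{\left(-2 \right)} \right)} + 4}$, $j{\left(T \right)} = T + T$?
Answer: $3 + 4 i \sqrt{6} \approx 3.0 + 9.798 i$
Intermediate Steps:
$j{\left(T \right)} = 2 T$
$o = -16$
$P{\left(U \right)} = 0$ ($P{\left(U \right)} = 0 U = 0$)
$v{\left(r \right)} = 2$ ($v{\left(r \right)} = \sqrt{0 + 4} = \sqrt{4} = 2$)
$3 + \sqrt{-8 + o} v{\left(2 \right)} = 3 + \sqrt{-8 - 16} \cdot 2 = 3 + \sqrt{-24} \cdot 2 = 3 + 2 i \sqrt{6} \cdot 2 = 3 + 4 i \sqrt{6}$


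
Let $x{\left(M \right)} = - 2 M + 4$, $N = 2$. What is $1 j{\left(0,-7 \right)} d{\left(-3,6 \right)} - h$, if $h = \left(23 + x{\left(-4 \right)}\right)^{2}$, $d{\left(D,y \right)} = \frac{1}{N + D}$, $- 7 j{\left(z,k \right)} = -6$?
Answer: $- \frac{8581}{7} \approx -1225.9$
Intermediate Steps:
$j{\left(z,k \right)} = \frac{6}{7}$ ($j{\left(z,k \right)} = \left(- \frac{1}{7}\right) \left(-6\right) = \frac{6}{7}$)
$d{\left(D,y \right)} = \frac{1}{2 + D}$
$x{\left(M \right)} = 4 - 2 M$
$h = 1225$ ($h = \left(23 + \left(4 - -8\right)\right)^{2} = \left(23 + \left(4 + 8\right)\right)^{2} = \left(23 + 12\right)^{2} = 35^{2} = 1225$)
$1 j{\left(0,-7 \right)} d{\left(-3,6 \right)} - h = \frac{1 \cdot \frac{6}{7}}{2 - 3} - 1225 = \frac{6}{7 \left(-1\right)} - 1225 = \frac{6}{7} \left(-1\right) - 1225 = - \frac{6}{7} - 1225 = - \frac{8581}{7}$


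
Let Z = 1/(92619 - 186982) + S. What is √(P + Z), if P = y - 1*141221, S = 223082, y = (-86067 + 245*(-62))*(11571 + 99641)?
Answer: 15*I*√445650615967518922/94363 ≈ 1.0612e+5*I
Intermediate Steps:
y = -11260993484 (y = (-86067 - 15190)*111212 = -101257*111212 = -11260993484)
P = -11261134705 (P = -11260993484 - 1*141221 = -11260993484 - 141221 = -11261134705)
Z = 21050686765/94363 (Z = 1/(92619 - 186982) + 223082 = 1/(-94363) + 223082 = -1/94363 + 223082 = 21050686765/94363 ≈ 2.2308e+5)
√(P + Z) = √(-11261134705 + 21050686765/94363) = √(-1062613403481150/94363) = 15*I*√445650615967518922/94363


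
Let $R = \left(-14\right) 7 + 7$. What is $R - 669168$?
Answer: $-669259$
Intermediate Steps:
$R = -91$ ($R = -98 + 7 = -91$)
$R - 669168 = -91 - 669168 = -669259$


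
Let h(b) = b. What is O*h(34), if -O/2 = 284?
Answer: -19312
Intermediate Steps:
O = -568 (O = -2*284 = -568)
O*h(34) = -568*34 = -19312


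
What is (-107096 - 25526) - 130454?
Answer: -263076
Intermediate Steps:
(-107096 - 25526) - 130454 = -132622 - 130454 = -263076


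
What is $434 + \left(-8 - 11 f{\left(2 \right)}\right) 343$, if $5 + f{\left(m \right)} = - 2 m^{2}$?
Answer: $46739$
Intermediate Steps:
$f{\left(m \right)} = -5 - 2 m^{2}$
$434 + \left(-8 - 11 f{\left(2 \right)}\right) 343 = 434 + \left(-8 - 11 \left(-5 - 2 \cdot 2^{2}\right)\right) 343 = 434 + \left(-8 - 11 \left(-5 - 8\right)\right) 343 = 434 + \left(-8 - -143\right) 343 = 434 + \left(-8 + 143\right) 343 = 434 + 135 \cdot 343 = 434 + 46305 = 46739$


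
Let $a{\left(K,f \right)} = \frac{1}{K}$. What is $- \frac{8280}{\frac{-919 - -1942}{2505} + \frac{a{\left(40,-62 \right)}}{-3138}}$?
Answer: $- \frac{173564035200}{8560297} \approx -20275.0$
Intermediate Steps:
$- \frac{8280}{\frac{-919 - -1942}{2505} + \frac{a{\left(40,-62 \right)}}{-3138}} = - \frac{8280}{\frac{-919 - -1942}{2505} + \frac{1}{40 \left(-3138\right)}} = - \frac{8280}{\left(-919 + 1942\right) \frac{1}{2505} + \frac{1}{40} \left(- \frac{1}{3138}\right)} = - \frac{8280}{1023 \cdot \frac{1}{2505} - \frac{1}{125520}} = - \frac{8280}{\frac{341}{835} - \frac{1}{125520}} = - \frac{8280}{\frac{8560297}{20961840}} = \left(-8280\right) \frac{20961840}{8560297} = - \frac{173564035200}{8560297}$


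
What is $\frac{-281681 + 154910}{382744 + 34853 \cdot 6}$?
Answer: $- \frac{126771}{591862} \approx -0.21419$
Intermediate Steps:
$\frac{-281681 + 154910}{382744 + 34853 \cdot 6} = - \frac{126771}{382744 + 209118} = - \frac{126771}{591862}$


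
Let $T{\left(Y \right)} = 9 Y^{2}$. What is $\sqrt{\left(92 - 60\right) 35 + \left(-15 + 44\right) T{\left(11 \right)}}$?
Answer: $\sqrt{32701} \approx 180.83$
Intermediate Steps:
$\sqrt{\left(92 - 60\right) 35 + \left(-15 + 44\right) T{\left(11 \right)}} = \sqrt{\left(92 - 60\right) 35 + \left(-15 + 44\right) 9 \cdot 11^{2}} = \sqrt{32 \cdot 35 + 29 \cdot 9 \cdot 121} = \sqrt{1120 + 29 \cdot 1089} = \sqrt{1120 + 31581} = \sqrt{32701}$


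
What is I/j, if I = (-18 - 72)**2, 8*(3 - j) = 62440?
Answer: -4050/3901 ≈ -1.0382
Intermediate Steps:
j = -7802 (j = 3 - 1/8*62440 = 3 - 7805 = -7802)
I = 8100 (I = (-90)**2 = 8100)
I/j = 8100/(-7802) = 8100*(-1/7802) = -4050/3901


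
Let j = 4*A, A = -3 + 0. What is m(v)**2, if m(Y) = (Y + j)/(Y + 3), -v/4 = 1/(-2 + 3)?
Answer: 256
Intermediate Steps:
A = -3
v = -4 (v = -4/(-2 + 3) = -4/1 = -4*1 = -4)
j = -12 (j = 4*(-3) = -12)
m(Y) = (-12 + Y)/(3 + Y) (m(Y) = (Y - 12)/(Y + 3) = (-12 + Y)/(3 + Y))
m(v)**2 = ((-12 - 4)/(3 - 4))**2 = (-16/(-1))**2 = (-1*(-16))**2 = 16**2 = 256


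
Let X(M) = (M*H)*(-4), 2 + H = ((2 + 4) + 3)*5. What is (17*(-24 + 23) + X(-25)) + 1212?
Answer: 5495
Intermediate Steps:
H = 43 (H = -2 + ((2 + 4) + 3)*5 = -2 + (6 + 3)*5 = -2 + 9*5 = -2 + 45 = 43)
X(M) = -172*M (X(M) = (M*43)*(-4) = (43*M)*(-4) = -172*M)
(17*(-24 + 23) + X(-25)) + 1212 = (17*(-24 + 23) - 172*(-25)) + 1212 = (17*(-1) + 4300) + 1212 = (-17 + 4300) + 1212 = 4283 + 1212 = 5495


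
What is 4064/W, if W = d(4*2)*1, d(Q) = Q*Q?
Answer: 127/2 ≈ 63.500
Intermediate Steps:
d(Q) = Q²
W = 64 (W = (4*2)²*1 = 8²*1 = 64*1 = 64)
4064/W = 4064/64 = 4064*(1/64) = 127/2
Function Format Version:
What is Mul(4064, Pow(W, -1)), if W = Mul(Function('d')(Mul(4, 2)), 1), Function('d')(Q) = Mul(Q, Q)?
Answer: Rational(127, 2) ≈ 63.500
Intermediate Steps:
Function('d')(Q) = Pow(Q, 2)
W = 64 (W = Mul(Pow(Mul(4, 2), 2), 1) = Mul(Pow(8, 2), 1) = Mul(64, 1) = 64)
Mul(4064, Pow(W, -1)) = Mul(4064, Pow(64, -1)) = Mul(4064, Rational(1, 64)) = Rational(127, 2)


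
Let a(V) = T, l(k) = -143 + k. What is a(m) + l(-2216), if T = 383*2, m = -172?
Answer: -1593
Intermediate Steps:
T = 766
a(V) = 766
a(m) + l(-2216) = 766 + (-143 - 2216) = 766 - 2359 = -1593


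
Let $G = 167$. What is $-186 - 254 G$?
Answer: $-42604$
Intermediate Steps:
$-186 - 254 G = -186 - 42418 = -42604$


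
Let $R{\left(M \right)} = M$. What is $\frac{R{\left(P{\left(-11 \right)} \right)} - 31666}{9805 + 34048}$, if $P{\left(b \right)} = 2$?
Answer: $- \frac{31664}{43853} \approx -0.72205$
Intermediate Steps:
$\frac{R{\left(P{\left(-11 \right)} \right)} - 31666}{9805 + 34048} = \frac{2 - 31666}{9805 + 34048} = - \frac{31664}{43853}$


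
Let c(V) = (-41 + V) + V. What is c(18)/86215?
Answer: -1/17243 ≈ -5.7995e-5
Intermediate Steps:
c(V) = -41 + 2*V
c(18)/86215 = (-41 + 2*18)/86215 = (-41 + 36)*(1/86215) = -5*1/86215 = -1/17243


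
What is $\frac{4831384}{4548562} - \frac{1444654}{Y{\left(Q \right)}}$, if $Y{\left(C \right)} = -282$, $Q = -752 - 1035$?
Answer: $\frac{1643115184459}{320673621} \approx 5123.9$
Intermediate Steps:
$Q = -1787$
$\frac{4831384}{4548562} - \frac{1444654}{Y{\left(Q \right)}} = \frac{4831384}{4548562} - \frac{1444654}{-282} = 4831384 \cdot \frac{1}{4548562} - - \frac{722327}{141} = \frac{2415692}{2274281} + \frac{722327}{141} = \frac{1643115184459}{320673621}$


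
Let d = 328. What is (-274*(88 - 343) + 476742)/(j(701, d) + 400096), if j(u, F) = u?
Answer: 182204/133599 ≈ 1.3638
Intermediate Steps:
(-274*(88 - 343) + 476742)/(j(701, d) + 400096) = (-274*(88 - 343) + 476742)/(701 + 400096) = (-274*(-255) + 476742)/400797 = (69870 + 476742)*(1/400797) = 546612*(1/400797) = 182204/133599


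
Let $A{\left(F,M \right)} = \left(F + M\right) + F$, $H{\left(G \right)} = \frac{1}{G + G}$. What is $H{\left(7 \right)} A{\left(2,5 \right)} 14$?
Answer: $9$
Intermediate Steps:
$H{\left(G \right)} = \frac{1}{2 G}$
$A{\left(F,M \right)} = M + 2 F$
$H{\left(7 \right)} A{\left(2,5 \right)} 14 = \frac{1}{2 \cdot 7} \left(5 + 2 \cdot 2\right) 14 = \frac{1}{2} \cdot \frac{1}{7} \left(5 + 4\right) 14 = \frac{1}{14} \cdot 9 \cdot 14 = \frac{9}{14} \cdot 14 = 9$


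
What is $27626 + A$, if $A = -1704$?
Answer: $25922$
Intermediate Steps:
$27626 + A = 27626 - 1704 = 25922$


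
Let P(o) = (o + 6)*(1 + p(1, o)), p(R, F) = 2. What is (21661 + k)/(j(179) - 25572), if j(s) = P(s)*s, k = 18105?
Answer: 39766/73773 ≈ 0.53903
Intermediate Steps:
P(o) = 18 + 3*o (P(o) = (o + 6)*(1 + 2) = (6 + o)*3 = 18 + 3*o)
j(s) = s*(18 + 3*s) (j(s) = (18 + 3*s)*s = s*(18 + 3*s))
(21661 + k)/(j(179) - 25572) = (21661 + 18105)/(3*179*(6 + 179) - 25572) = 39766/(3*179*185 - 25572) = 39766/(99345 - 25572) = 39766/73773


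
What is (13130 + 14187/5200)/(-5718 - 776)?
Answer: -68290187/33768800 ≈ -2.0223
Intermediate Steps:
(13130 + 14187/5200)/(-5718 - 776) = (13130 + 14187*(1/5200))/(-6494) = (13130 + 14187/5200)*(-1/6494) = (68290187/5200)*(-1/6494) = -68290187/33768800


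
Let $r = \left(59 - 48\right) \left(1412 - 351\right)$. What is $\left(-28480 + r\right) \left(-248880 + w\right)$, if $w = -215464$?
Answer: $7805158296$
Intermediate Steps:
$r = 11671$ ($r = 11 \left(1412 - 351\right) = 11 \cdot 1061 = 11671$)
$\left(-28480 + r\right) \left(-248880 + w\right) = \left(-28480 + 11671\right) \left(-248880 - 215464\right) = \left(-16809\right) \left(-464344\right) = 7805158296$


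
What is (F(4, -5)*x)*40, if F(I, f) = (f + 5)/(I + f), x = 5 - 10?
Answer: 0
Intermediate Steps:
x = -5
F(I, f) = (5 + f)/(I + f)
(F(4, -5)*x)*40 = (((5 - 5)/(4 - 5))*(-5))*40 = ((0/(-1))*(-5))*40 = (-1*0*(-5))*40 = (0*(-5))*40 = 0*40 = 0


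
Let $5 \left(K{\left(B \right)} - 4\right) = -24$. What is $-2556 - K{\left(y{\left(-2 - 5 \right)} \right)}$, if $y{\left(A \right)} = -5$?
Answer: $- \frac{12776}{5} \approx -2555.2$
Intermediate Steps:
$K{\left(B \right)} = - \frac{4}{5}$ ($K{\left(B \right)} = 4 + \frac{1}{5} \left(-24\right) = 4 - \frac{24}{5} = - \frac{4}{5}$)
$-2556 - K{\left(y{\left(-2 - 5 \right)} \right)} = -2556 - - \frac{4}{5} = -2556 + \frac{4}{5} = - \frac{12776}{5}$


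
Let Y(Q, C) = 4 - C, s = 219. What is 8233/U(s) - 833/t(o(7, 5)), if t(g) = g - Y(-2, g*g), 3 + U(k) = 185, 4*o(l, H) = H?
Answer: 2582123/3458 ≈ 746.71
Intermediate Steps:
o(l, H) = H/4
U(k) = 182 (U(k) = -3 + 185 = 182)
t(g) = -4 + g + g**2 (t(g) = g - (4 - g*g) = g - (4 - g**2) = g + (-4 + g**2) = -4 + g + g**2)
8233/U(s) - 833/t(o(7, 5)) = 8233/182 - 833/(-4 + (1/4)*5 + ((1/4)*5)**2) = 8233*(1/182) - 833/(-4 + 5/4 + (5/4)**2) = 8233/182 - 833/(-4 + 5/4 + 25/16) = 8233/182 - 833/(-19/16) = 8233/182 - 833*(-16/19) = 8233/182 + 13328/19 = 2582123/3458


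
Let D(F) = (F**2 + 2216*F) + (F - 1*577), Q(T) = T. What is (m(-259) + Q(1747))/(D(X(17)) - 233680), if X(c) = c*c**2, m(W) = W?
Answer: 1488/34795433 ≈ 4.2764e-5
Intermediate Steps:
X(c) = c**3
D(F) = -577 + F**2 + 2217*F (D(F) = (F**2 + 2216*F) + (F - 577) = (F**2 + 2216*F) + (-577 + F) = -577 + F**2 + 2217*F)
(m(-259) + Q(1747))/(D(X(17)) - 233680) = (-259 + 1747)/((-577 + (17**3)**2 + 2217*17**3) - 233680) = 1488/((-577 + 4913**2 + 2217*4913) - 233680) = 1488/((-577 + 24137569 + 10892121) - 233680) = 1488/(35029113 - 233680) = 1488/34795433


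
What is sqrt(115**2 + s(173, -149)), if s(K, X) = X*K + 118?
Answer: I*sqrt(12434) ≈ 111.51*I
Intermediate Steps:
s(K, X) = 118 + K*X (s(K, X) = K*X + 118 = 118 + K*X)
sqrt(115**2 + s(173, -149)) = sqrt(115**2 + (118 + 173*(-149))) = sqrt(13225 + (118 - 25777)) = sqrt(13225 - 25659) = sqrt(-12434) = I*sqrt(12434)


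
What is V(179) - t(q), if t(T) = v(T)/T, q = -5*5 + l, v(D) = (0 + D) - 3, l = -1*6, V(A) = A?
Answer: 5515/31 ≈ 177.90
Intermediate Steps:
l = -6
v(D) = -3 + D (v(D) = D - 3 = -3 + D)
q = -31 (q = -5*5 - 6 = -25 - 6 = -31)
t(T) = (-3 + T)/T
V(179) - t(q) = 179 - (-3 - 31)/(-31) = 179 - (-1)*(-34)/31 = 179 - 1*34/31 = 179 - 34/31 = 5515/31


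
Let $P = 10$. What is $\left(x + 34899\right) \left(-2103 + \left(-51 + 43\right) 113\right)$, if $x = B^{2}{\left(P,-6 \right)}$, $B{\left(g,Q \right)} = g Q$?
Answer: $-115766493$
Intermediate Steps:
$B{\left(g,Q \right)} = Q g$
$x = 3600$ ($x = \left(\left(-6\right) 10\right)^{2} = \left(-60\right)^{2} = 3600$)
$\left(x + 34899\right) \left(-2103 + \left(-51 + 43\right) 113\right) = \left(3600 + 34899\right) \left(-2103 + \left(-51 + 43\right) 113\right) = 38499 \left(-2103 - 904\right) = 38499 \left(-3007\right) = -115766493$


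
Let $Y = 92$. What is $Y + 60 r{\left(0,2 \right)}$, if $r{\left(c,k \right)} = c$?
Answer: $92$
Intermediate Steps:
$Y + 60 r{\left(0,2 \right)} = 92 + 60 \cdot 0 = 92 + 0 = 92$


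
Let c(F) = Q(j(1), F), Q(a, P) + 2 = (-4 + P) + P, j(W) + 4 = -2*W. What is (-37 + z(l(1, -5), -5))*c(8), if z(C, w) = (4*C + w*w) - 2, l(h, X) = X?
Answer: -340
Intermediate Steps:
j(W) = -4 - 2*W
Q(a, P) = -6 + 2*P (Q(a, P) = -2 + ((-4 + P) + P) = -2 + (-4 + 2*P) = -6 + 2*P)
c(F) = -6 + 2*F
z(C, w) = -2 + w² + 4*C (z(C, w) = (4*C + w²) - 2 = (w² + 4*C) - 2 = -2 + w² + 4*C)
(-37 + z(l(1, -5), -5))*c(8) = (-37 + (-2 + (-5)² + 4*(-5)))*(-6 + 2*8) = (-37 + (-2 + 25 - 20))*(-6 + 16) = (-37 + 3)*10 = -34*10 = -340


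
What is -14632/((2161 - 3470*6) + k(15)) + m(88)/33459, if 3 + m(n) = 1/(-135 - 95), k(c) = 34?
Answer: 22517742073/28665998250 ≈ 0.78552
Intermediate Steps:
m(n) = -691/230 (m(n) = -3 + 1/(-135 - 95) = -3 + 1/(-230) = -3 - 1/230 = -691/230)
-14632/((2161 - 3470*6) + k(15)) + m(88)/33459 = -14632/((2161 - 3470*6) + 34) - 691/230/33459 = -14632/((2161 - 20820) + 34) - 691/230*1/33459 = -14632/(-18659 + 34) - 691/7695570 = -14632/(-18625) - 691/7695570 = -14632*(-1/18625) - 691/7695570 = 14632/18625 - 691/7695570 = 22517742073/28665998250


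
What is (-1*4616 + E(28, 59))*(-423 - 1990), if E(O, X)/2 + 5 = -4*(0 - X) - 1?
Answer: 10028428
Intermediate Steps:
E(O, X) = -12 + 8*X (E(O, X) = -10 + 2*(-4*(0 - X) - 1) = -10 + 2*(-(-4)*X - 1) = -10 + 2*(4*X - 1) = -10 + 2*(-1 + 4*X) = -10 + (-2 + 8*X) = -12 + 8*X)
(-1*4616 + E(28, 59))*(-423 - 1990) = (-1*4616 + (-12 + 8*59))*(-423 - 1990) = (-4616 + (-12 + 472))*(-2413) = (-4616 + 460)*(-2413) = -4156*(-2413) = 10028428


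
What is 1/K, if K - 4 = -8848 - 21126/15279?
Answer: -5093/45049534 ≈ -0.00011305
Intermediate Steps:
K = -45049534/5093 (K = 4 + (-8848 - 21126/15279) = 4 + (-8848 - 21126*1/15279) = 4 + (-8848 - 7042/5093) = 4 - 45069906/5093 = -45049534/5093 ≈ -8845.4)
1/K = 1/(-45049534/5093) = -5093/45049534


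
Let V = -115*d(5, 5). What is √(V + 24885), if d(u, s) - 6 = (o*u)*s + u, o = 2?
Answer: √17870 ≈ 133.68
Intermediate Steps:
d(u, s) = 6 + u + 2*s*u (d(u, s) = 6 + ((2*u)*s + u) = 6 + (2*s*u + u) = 6 + (u + 2*s*u) = 6 + u + 2*s*u)
V = -7015 (V = -115*(6 + 5 + 2*5*5) = -115*(6 + 5 + 50) = -115*61 = -7015)
√(V + 24885) = √(-7015 + 24885) = √17870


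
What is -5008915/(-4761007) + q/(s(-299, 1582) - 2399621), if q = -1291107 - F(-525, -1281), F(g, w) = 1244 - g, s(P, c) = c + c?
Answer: 18159041100287/11409548552199 ≈ 1.5916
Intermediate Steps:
s(P, c) = 2*c
q = -1292876 (q = -1291107 - (1244 - 1*(-525)) = -1291107 - (1244 + 525) = -1291107 - 1*1769 = -1291107 - 1769 = -1292876)
-5008915/(-4761007) + q/(s(-299, 1582) - 2399621) = -5008915/(-4761007) - 1292876/(2*1582 - 2399621) = -5008915*(-1/4761007) - 1292876/(3164 - 2399621) = 5008915/4761007 - 1292876/(-2396457) = 5008915/4761007 - 1292876*(-1/2396457) = 5008915/4761007 + 1292876/2396457 = 18159041100287/11409548552199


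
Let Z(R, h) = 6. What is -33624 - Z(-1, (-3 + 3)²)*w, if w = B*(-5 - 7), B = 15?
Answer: -32544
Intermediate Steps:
w = -180 (w = 15*(-5 - 7) = 15*(-12) = -180)
-33624 - Z(-1, (-3 + 3)²)*w = -33624 - 6*(-180) = -33624 - 1*(-1080) = -33624 + 1080 = -32544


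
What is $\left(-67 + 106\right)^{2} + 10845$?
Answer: $12366$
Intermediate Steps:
$\left(-67 + 106\right)^{2} + 10845 = 39^{2} + 10845 = 1521 + 10845 = 12366$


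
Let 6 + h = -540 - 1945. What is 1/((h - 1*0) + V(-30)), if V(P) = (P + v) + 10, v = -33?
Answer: -1/2544 ≈ -0.00039308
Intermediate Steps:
V(P) = -23 + P (V(P) = (P - 33) + 10 = (-33 + P) + 10 = -23 + P)
h = -2491 (h = -6 + (-540 - 1945) = -6 - 2485 = -2491)
1/((h - 1*0) + V(-30)) = 1/((-2491 - 1*0) + (-23 - 30)) = 1/((-2491 + 0) - 53) = 1/(-2491 - 53) = 1/(-2544) = -1/2544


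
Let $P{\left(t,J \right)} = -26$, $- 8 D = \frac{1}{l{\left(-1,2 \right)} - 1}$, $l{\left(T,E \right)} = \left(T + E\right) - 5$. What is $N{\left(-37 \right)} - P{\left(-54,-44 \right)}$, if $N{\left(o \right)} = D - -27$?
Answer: $\frac{2121}{40} \approx 53.025$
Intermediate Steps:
$l{\left(T,E \right)} = -5 + E + T$ ($l{\left(T,E \right)} = \left(E + T\right) - 5 = -5 + E + T$)
$D = \frac{1}{40}$ ($D = - \frac{1}{8 \left(\left(-5 + 2 - 1\right) - 1\right)} = - \frac{1}{8 \left(-4 + \left(-6 + 5\right)\right)} = - \frac{1}{8 \left(-4 - 1\right)} = - \frac{1}{8 \left(-5\right)} = \left(- \frac{1}{8}\right) \left(- \frac{1}{5}\right) = \frac{1}{40} \approx 0.025$)
$N{\left(o \right)} = \frac{1081}{40}$ ($N{\left(o \right)} = \frac{1}{40} - -27 = \frac{1}{40} + 27 = \frac{1081}{40}$)
$N{\left(-37 \right)} - P{\left(-54,-44 \right)} = \frac{1081}{40} - -26 = \frac{1081}{40} + 26 = \frac{2121}{40}$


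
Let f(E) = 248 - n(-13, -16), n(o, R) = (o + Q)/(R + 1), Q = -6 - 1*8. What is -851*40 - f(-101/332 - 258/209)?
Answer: -171431/5 ≈ -34286.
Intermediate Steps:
Q = -14 (Q = -6 - 8 = -14)
n(o, R) = (-14 + o)/(1 + R) (n(o, R) = (o - 14)/(R + 1) = (-14 + o)/(1 + R))
f(E) = 1231/5 (f(E) = 248 - (-14 - 13)/(1 - 16) = 248 - (-27)/(-15) = 248 - (-1)*(-27)/15 = 248 - 1*9/5 = 248 - 9/5 = 1231/5)
-851*40 - f(-101/332 - 258/209) = -851*40 - 1*1231/5 = -34040 - 1231/5 = -171431/5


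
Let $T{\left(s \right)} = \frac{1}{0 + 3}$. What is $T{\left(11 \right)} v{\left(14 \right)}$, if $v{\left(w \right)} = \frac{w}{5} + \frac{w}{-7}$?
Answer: $\frac{4}{15} \approx 0.26667$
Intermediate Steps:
$v{\left(w \right)} = \frac{2 w}{35}$ ($v{\left(w \right)} = w \frac{1}{5} + w \left(- \frac{1}{7}\right) = \frac{w}{5} - \frac{w}{7} = \frac{2 w}{35}$)
$T{\left(s \right)} = \frac{1}{3}$
$T{\left(11 \right)} v{\left(14 \right)} = \frac{\frac{2}{35} \cdot 14}{3} = \frac{1}{3} \cdot \frac{4}{5} = \frac{4}{15}$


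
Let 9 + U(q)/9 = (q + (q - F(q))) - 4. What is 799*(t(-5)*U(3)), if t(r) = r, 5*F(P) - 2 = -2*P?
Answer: 222921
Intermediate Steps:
F(P) = 2/5 - 2*P/5 (F(P) = 2/5 + (-2*P)/5 = 2/5 - 2*P/5)
U(q) = -603/5 + 108*q/5 (U(q) = -81 + 9*((q + (q - (2/5 - 2*q/5))) - 4) = -81 + 9*((q + (q + (-2/5 + 2*q/5))) - 4) = -81 + 9*((q + (-2/5 + 7*q/5)) - 4) = -81 + 9*((-2/5 + 12*q/5) - 4) = -81 + 9*(-22/5 + 12*q/5) = -81 + (-198/5 + 108*q/5) = -603/5 + 108*q/5)
799*(t(-5)*U(3)) = 799*(-5*(-603/5 + (108/5)*3)) = 799*(-5*(-603/5 + 324/5)) = 799*(-5*(-279/5)) = 799*279 = 222921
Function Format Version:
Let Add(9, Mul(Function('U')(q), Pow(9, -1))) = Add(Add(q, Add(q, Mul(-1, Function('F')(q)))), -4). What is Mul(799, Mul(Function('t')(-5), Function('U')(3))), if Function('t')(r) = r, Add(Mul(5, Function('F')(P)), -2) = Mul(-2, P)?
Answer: 222921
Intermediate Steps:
Function('F')(P) = Add(Rational(2, 5), Mul(Rational(-2, 5), P)) (Function('F')(P) = Add(Rational(2, 5), Mul(Rational(1, 5), Mul(-2, P))) = Add(Rational(2, 5), Mul(Rational(-2, 5), P)))
Function('U')(q) = Add(Rational(-603, 5), Mul(Rational(108, 5), q)) (Function('U')(q) = Add(-81, Mul(9, Add(Add(q, Add(q, Mul(-1, Add(Rational(2, 5), Mul(Rational(-2, 5), q))))), -4))) = Add(-81, Mul(9, Add(Add(q, Add(q, Add(Rational(-2, 5), Mul(Rational(2, 5), q)))), -4))) = Add(-81, Mul(9, Add(Add(q, Add(Rational(-2, 5), Mul(Rational(7, 5), q))), -4))) = Add(-81, Mul(9, Add(Add(Rational(-2, 5), Mul(Rational(12, 5), q)), -4))) = Add(-81, Mul(9, Add(Rational(-22, 5), Mul(Rational(12, 5), q)))) = Add(-81, Add(Rational(-198, 5), Mul(Rational(108, 5), q))) = Add(Rational(-603, 5), Mul(Rational(108, 5), q)))
Mul(799, Mul(Function('t')(-5), Function('U')(3))) = Mul(799, Mul(-5, Add(Rational(-603, 5), Mul(Rational(108, 5), 3)))) = Mul(799, Mul(-5, Add(Rational(-603, 5), Rational(324, 5)))) = Mul(799, Mul(-5, Rational(-279, 5))) = Mul(799, 279) = 222921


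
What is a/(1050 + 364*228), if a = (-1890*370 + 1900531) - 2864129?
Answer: -831449/42021 ≈ -19.786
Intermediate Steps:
a = -1662898 (a = (-699300 + 1900531) - 2864129 = 1201231 - 2864129 = -1662898)
a/(1050 + 364*228) = -1662898/(1050 + 364*228) = -1662898/(1050 + 82992) = -1662898/84042 = -1662898*1/84042 = -831449/42021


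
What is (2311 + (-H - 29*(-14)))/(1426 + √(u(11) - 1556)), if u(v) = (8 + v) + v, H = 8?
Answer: 643839/339167 - 903*I*√1526/678334 ≈ 1.8983 - 0.052002*I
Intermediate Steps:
u(v) = 8 + 2*v
(2311 + (-H - 29*(-14)))/(1426 + √(u(11) - 1556)) = (2311 + (-1*8 - 29*(-14)))/(1426 + √((8 + 2*11) - 1556)) = (2311 + (-8 + 406))/(1426 + √((8 + 22) - 1556)) = (2311 + 398)/(1426 + √(30 - 1556)) = 2709/(1426 + √(-1526)) = 2709/(1426 + I*√1526)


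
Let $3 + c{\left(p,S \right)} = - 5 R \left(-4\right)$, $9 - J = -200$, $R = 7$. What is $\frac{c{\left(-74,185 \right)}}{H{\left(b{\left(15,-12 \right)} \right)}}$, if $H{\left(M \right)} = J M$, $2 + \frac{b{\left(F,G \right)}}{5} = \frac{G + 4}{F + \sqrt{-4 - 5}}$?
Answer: $- \frac{20139}{386650} - \frac{411 i}{193325} \approx -0.052086 - 0.002126 i$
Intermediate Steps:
$J = 209$ ($J = 9 - -200 = 9 + 200 = 209$)
$b{\left(F,G \right)} = -10 + \frac{5 \left(4 + G\right)}{F + 3 i}$ ($b{\left(F,G \right)} = -10 + 5 \frac{G + 4}{F + \sqrt{-4 - 5}} = -10 + 5 \frac{4 + G}{F + \sqrt{-9}} = -10 + 5 \frac{4 + G}{F + 3 i} = -10 + \frac{5 \left(4 + G\right)}{F + 3 i}$)
$c{\left(p,S \right)} = 137$ ($c{\left(p,S \right)} = -3 + \left(-5\right) 7 \left(-4\right) = -3 - -140 = -3 + 140 = 137$)
$H{\left(M \right)} = 209 M$
$\frac{c{\left(-74,185 \right)}}{H{\left(b{\left(15,-12 \right)} \right)}} = \frac{137}{209 \frac{5 \left(4 - 12 - 6 i - 30\right)}{15 + 3 i}} = \frac{137}{209 \cdot 5 \frac{15 - 3 i}{234} \left(4 - 12 - 6 i - 30\right)} = \frac{137}{209 \cdot 5 \frac{15 - 3 i}{234} \left(-38 - 6 i\right)} = \frac{137}{209 \frac{5 \left(-38 - 6 i\right) \left(15 - 3 i\right)}{234}} = \frac{137}{\frac{1045}{234} \left(-38 - 6 i\right) \left(15 - 3 i\right)} = 137 \frac{\left(-38 + 6 i\right) \left(15 + 3 i\right)}{1546600} = \frac{137 \left(-38 + 6 i\right) \left(15 + 3 i\right)}{1546600}$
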